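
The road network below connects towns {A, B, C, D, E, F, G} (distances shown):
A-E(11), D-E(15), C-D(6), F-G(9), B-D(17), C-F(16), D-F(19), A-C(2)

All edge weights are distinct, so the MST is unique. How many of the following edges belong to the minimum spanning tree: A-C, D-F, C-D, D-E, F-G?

Sort edges by weight, then run Kruskal:
A-C (2): add. Components now {A,C} {B} {D} {E} {F} {G}
C-D (6): add. Components now {A,C,D} {B} {E} {F} {G}
F-G (9): add. Components now {A,C,D} {B} {E} {F,G}
A-E (11): add. Components now {A,C,D,E} {B} {F,G}
D-E (15): skip — D and E already connected.
C-F (16): add. Components now {A,C,D,E,F,G} {B}
B-D (17): add. Components now {A,B,C,D,E,F,G}
MST edge set: {A-C, C-D, F-G, A-E, C-F, B-D}.
Of the listed edges, {A-C, C-D, F-G} are in the MST → 3.

3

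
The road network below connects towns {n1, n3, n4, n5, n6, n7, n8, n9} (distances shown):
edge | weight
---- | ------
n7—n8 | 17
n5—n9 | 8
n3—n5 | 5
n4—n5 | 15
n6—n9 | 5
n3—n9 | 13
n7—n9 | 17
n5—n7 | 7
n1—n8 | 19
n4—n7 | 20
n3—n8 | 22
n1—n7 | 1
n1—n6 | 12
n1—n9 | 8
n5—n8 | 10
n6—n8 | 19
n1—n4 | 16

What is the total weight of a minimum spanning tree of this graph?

Sort edges by weight, then run Kruskal:
n1—n7 (1): add — endpoints in different components.
n3—n5 (5): add — endpoints in different components.
n6—n9 (5): add — endpoints in different components.
n5—n7 (7): add — endpoints in different components.
n1—n9 (8): add — endpoints in different components.
n5—n9 (8): skip — n5 and n9 already connected.
n5—n8 (10): add — endpoints in different components.
n1—n6 (12): skip — n6 and n1 already connected.
n3—n9 (13): skip — n3 and n9 already connected.
n4—n5 (15): add — endpoints in different components.
MST edges: n1—n7, n3—n5, n6—n9, n5—n7, n1—n9, n5—n8, n4—n5; total weight 1+5+5+7+8+10+15 = 51.

51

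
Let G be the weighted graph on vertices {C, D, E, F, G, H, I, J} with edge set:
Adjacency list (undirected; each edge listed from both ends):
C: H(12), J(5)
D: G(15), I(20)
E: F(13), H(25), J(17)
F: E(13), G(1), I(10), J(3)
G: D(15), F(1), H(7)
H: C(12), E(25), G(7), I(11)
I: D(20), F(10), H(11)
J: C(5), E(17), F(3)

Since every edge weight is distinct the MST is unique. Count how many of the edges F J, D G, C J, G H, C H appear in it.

4

Sort edges by weight, then run Kruskal:
F G (1): add — endpoints in different components.
F J (3): add — endpoints in different components.
C J (5): add — endpoints in different components.
G H (7): add — endpoints in different components.
F I (10): add — endpoints in different components.
H I (11): skip — H and I already connected.
C H (12): skip — C and H already connected.
E F (13): add — endpoints in different components.
D G (15): add — endpoints in different components.
MST edge set: {F G, F J, C J, G H, F I, E F, D G}.
Of the listed edges, {F J, D G, C J, G H} are in the MST → 4.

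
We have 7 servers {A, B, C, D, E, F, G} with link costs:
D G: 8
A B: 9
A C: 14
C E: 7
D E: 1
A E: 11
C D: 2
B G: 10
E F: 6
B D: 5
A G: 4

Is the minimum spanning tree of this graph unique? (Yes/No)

Kruskal: consider edges lightest-first.
D E (1): add — endpoints in different components.
C D (2): add — endpoints in different components.
A G (4): add — endpoints in different components.
B D (5): add — endpoints in different components.
E F (6): add — endpoints in different components.
C E (7): skip — C and E already connected.
D G (8): add — endpoints in different components.
Every non-tree edge has weight strictly greater than the heaviest edge on the tree path between its endpoints, so the MST is unique.

Yes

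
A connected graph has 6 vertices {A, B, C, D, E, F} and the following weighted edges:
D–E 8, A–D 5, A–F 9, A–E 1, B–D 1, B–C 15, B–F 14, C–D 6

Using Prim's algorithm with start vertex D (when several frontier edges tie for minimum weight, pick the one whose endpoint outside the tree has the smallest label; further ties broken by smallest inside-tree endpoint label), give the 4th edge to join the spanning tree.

Prim, starting at D.
Step 1: frontier [B–D 1, A–D 5, C–D 6, D–E 8] → take B–D (1); add B.
Step 2: frontier [B–F 14, B–C 15, A–D 5, C–D 6, D–E 8] → take A–D (5); add A.
Step 3: frontier [A–E 1, A–F 9, B–F 14, B–C 15, C–D 6, D–E 8] → take A–E (1); add E.
Step 4: frontier [A–F 9, B–F 14, B–C 15, C–D 6] → take C–D (6); add C.
Step 5: frontier [A–F 9, B–F 14] → take A–F (9); add F.
The 4th edge added is C–D.

C-D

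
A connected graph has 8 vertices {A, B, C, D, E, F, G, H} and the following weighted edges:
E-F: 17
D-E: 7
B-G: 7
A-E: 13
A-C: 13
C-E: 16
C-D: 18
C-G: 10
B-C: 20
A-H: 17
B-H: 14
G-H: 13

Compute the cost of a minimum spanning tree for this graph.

80

Prim, starting at G.
Step 1: cheapest edge leaving the tree is B-G (7); add B.
Step 2: cheapest edge leaving the tree is C-G (10); add C.
Step 3: cheapest edge leaving the tree is A-C (13); add A.
Step 4: cheapest edge leaving the tree is A-E (13); add E.
Step 5: cheapest edge leaving the tree is D-E (7); add D.
Step 6: cheapest edge leaving the tree is G-H (13); add H.
Step 7: cheapest edge leaving the tree is E-F (17); add F.
MST edges: B-G, C-G, A-C, A-E, D-E, G-H, E-F; total weight 7+10+13+13+7+13+17 = 80.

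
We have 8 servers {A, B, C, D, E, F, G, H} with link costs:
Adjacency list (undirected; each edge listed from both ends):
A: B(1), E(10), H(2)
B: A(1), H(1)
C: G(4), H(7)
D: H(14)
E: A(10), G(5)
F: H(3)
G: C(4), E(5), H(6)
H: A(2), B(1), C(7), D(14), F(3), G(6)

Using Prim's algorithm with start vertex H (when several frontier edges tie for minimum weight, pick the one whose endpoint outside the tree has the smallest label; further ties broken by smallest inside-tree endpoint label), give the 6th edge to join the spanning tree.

Grow the tree from H using Prim:
Step 1: frontier [B H 1, A H 2, F H 3, G H 6, C H 7, D H 14] → take B H (1); add B.
Step 2: frontier [A B 1, A H 2, F H 3, G H 6, C H 7, D H 14] → take A B (1); add A.
Step 3: frontier [A E 10, F H 3, G H 6, C H 7, D H 14] → take F H (3); add F.
Step 4: frontier [A E 10, G H 6, C H 7, D H 14] → take G H (6); add G.
Step 5: frontier [A E 10, C G 4, E G 5, C H 7, D H 14] → take C G (4); add C.
Step 6: frontier [A E 10, E G 5, D H 14] → take E G (5); add E.
Step 7: frontier [D H 14] → take D H (14); add D.
The 6th edge added is E G.

E-G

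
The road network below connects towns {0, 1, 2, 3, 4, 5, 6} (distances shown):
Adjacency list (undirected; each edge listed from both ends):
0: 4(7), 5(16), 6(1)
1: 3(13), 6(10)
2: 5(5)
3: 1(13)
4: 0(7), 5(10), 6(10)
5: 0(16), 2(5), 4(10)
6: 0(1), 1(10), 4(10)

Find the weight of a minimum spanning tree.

Grow the tree from 5 using Prim:
Step 1: frontier [2–5 5, 4–5 10, 0–5 16] → take 2–5 (5); add 2.
Step 2: frontier [4–5 10, 0–5 16] → take 4–5 (10); add 4.
Step 3: frontier [0–4 7, 4–6 10, 0–5 16] → take 0–4 (7); add 0.
Step 4: frontier [0–6 1, 4–6 10] → take 0–6 (1); add 6.
Step 5: frontier [1–6 10] → take 1–6 (10); add 1.
Step 6: frontier [1–3 13] → take 1–3 (13); add 3.
MST edges: 2–5, 4–5, 0–4, 0–6, 1–6, 1–3; total weight 5+10+7+1+10+13 = 46.

46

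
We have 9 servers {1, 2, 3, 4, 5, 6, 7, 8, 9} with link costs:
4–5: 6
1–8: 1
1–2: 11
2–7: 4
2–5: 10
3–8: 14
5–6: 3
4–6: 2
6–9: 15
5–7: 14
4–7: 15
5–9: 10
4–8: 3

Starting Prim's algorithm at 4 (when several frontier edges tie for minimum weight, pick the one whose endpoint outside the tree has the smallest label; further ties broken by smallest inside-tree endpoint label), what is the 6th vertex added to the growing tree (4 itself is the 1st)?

2

Prim's algorithm from 4:
Step 1: cheapest edge leaving the tree is 4–6 (2); add 6.
Step 2: cheapest edge leaving the tree is 5–6 (3); add 5.
Step 3: cheapest edge leaving the tree is 4–8 (3); add 8.
Step 4: cheapest edge leaving the tree is 1–8 (1); add 1.
Step 5: cheapest edge leaving the tree is 2–5 (10); add 2.
Step 6: cheapest edge leaving the tree is 2–7 (4); add 7.
Step 7: cheapest edge leaving the tree is 5–9 (10); add 9.
Step 8: cheapest edge leaving the tree is 3–8 (14); add 3.
Vertex order: 4, 6, 5, 8, 1, 2, 7, 9, 3. The 6th vertex is 2.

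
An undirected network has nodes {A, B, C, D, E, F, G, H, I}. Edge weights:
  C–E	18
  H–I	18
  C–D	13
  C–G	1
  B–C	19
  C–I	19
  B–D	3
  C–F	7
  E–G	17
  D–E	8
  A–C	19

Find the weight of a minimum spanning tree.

Sort edges by weight, then run Kruskal:
C–G (1): add — endpoints in different components.
B–D (3): add — endpoints in different components.
C–F (7): add — endpoints in different components.
D–E (8): add — endpoints in different components.
C–D (13): add — endpoints in different components.
E–G (17): skip — E and G already connected.
C–E (18): skip — C and E already connected.
H–I (18): add — endpoints in different components.
A–C (19): add — endpoints in different components.
B–C (19): skip — B and C already connected.
C–I (19): add — endpoints in different components.
MST edges: C–G, B–D, C–F, D–E, C–D, H–I, A–C, C–I; total weight 1+3+7+8+13+18+19+19 = 88.

88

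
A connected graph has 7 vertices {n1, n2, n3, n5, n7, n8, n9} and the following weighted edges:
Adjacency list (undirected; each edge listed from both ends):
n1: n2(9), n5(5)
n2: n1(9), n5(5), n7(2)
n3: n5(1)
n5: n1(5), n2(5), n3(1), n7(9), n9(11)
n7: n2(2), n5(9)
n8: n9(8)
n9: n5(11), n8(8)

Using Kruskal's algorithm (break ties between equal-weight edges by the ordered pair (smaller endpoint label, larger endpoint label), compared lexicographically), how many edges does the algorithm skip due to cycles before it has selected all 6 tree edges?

Kruskal: consider edges lightest-first.
n3 n5 (1): add — endpoints in different components.
n2 n7 (2): add — endpoints in different components.
n1 n5 (5): add — endpoints in different components.
n2 n5 (5): add — endpoints in different components.
n8 n9 (8): add — endpoints in different components.
n1 n2 (9): skip — n1 and n2 already connected.
n5 n7 (9): skip — n7 and n5 already connected.
n5 n9 (11): add — endpoints in different components.
Edges rejected before the tree was complete: 2.

2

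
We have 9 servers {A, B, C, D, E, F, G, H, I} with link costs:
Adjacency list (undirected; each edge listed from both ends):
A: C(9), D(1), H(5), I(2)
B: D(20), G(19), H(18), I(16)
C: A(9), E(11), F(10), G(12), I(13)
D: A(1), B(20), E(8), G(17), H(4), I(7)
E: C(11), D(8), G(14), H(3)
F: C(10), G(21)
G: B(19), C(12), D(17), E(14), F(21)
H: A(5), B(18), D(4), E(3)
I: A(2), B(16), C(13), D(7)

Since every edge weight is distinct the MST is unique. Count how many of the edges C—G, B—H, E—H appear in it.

Sort edges by weight, then run Kruskal:
A—D (1): add — endpoints in different components.
A—I (2): add — endpoints in different components.
E—H (3): add — endpoints in different components.
D—H (4): add — endpoints in different components.
A—H (5): skip — A and H already connected.
D—I (7): skip — D and I already connected.
D—E (8): skip — D and E already connected.
A—C (9): add — endpoints in different components.
C—F (10): add — endpoints in different components.
C—E (11): skip — C and E already connected.
C—G (12): add — endpoints in different components.
C—I (13): skip — C and I already connected.
E—G (14): skip — E and G already connected.
B—I (16): add — endpoints in different components.
MST edge set: {A—D, A—I, E—H, D—H, A—C, C—F, C—G, B—I}.
Of the listed edges, {C—G, E—H} are in the MST → 2.

2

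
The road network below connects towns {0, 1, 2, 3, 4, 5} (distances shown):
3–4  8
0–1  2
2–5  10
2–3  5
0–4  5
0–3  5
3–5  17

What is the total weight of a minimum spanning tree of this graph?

27

Prim's algorithm from 5:
Step 1: frontier [2–5 10, 3–5 17] → take 2–5 (10); add 2.
Step 2: frontier [2–3 5, 3–5 17] → take 2–3 (5); add 3.
Step 3: frontier [0–3 5, 3–4 8] → take 0–3 (5); add 0.
Step 4: frontier [0–1 2, 0–4 5, 3–4 8] → take 0–1 (2); add 1.
Step 5: frontier [0–4 5, 3–4 8] → take 0–4 (5); add 4.
MST edges: 2–5, 2–3, 0–3, 0–1, 0–4; total weight 10+5+5+2+5 = 27.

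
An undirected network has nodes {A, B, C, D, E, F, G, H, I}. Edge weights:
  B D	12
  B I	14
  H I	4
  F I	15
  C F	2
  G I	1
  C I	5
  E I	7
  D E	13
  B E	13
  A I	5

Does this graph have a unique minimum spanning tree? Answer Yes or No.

Kruskal's algorithm — process edges by increasing weight (ties by edge label):
G I (1): add — endpoints in different components.
C F (2): add — endpoints in different components.
H I (4): add — endpoints in different components.
A I (5): add — endpoints in different components.
C I (5): add — endpoints in different components.
E I (7): add — endpoints in different components.
B D (12): add — endpoints in different components.
B E (13): add — endpoints in different components.
Non-tree edge D E has weight 13, equal to the heaviest edge on its tree cycle — swapping gives another MST of the same weight. Not unique.

No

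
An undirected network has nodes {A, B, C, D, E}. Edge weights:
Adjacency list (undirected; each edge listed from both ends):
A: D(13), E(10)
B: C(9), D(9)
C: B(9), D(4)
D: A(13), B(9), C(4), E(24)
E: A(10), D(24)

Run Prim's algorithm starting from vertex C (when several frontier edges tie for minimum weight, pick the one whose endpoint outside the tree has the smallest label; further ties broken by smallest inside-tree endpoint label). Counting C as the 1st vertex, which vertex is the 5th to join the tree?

Grow the tree from C using Prim:
Step 1: cheapest edge leaving the tree is C–D (4); add D.
Step 2: cheapest edge leaving the tree is B–C (9); add B.
Step 3: cheapest edge leaving the tree is A–D (13); add A.
Step 4: cheapest edge leaving the tree is A–E (10); add E.
Vertex order: C, D, B, A, E. The 5th vertex is E.

E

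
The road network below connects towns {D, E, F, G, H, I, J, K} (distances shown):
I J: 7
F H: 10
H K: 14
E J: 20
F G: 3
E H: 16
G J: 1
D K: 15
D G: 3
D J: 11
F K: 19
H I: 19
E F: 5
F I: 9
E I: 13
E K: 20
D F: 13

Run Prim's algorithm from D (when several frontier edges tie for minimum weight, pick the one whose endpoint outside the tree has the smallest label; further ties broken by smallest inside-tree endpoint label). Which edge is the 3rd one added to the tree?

F-G

Prim, starting at D.
Step 1: cheapest edge leaving the tree is D G (3); add G.
Step 2: cheapest edge leaving the tree is G J (1); add J.
Step 3: cheapest edge leaving the tree is F G (3); add F.
Step 4: cheapest edge leaving the tree is E F (5); add E.
Step 5: cheapest edge leaving the tree is I J (7); add I.
Step 6: cheapest edge leaving the tree is F H (10); add H.
Step 7: cheapest edge leaving the tree is H K (14); add K.
The 3rd edge added is F G.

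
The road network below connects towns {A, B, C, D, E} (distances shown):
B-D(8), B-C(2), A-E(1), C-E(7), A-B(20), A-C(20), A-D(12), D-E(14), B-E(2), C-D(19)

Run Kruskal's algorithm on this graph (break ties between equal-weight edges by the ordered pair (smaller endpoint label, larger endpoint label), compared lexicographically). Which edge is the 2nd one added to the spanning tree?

Sort edges by weight, then run Kruskal:
A-E (1): add. Components now {A,E} {B} {C} {D}
B-C (2): add. Components now {A,E} {B,C} {D}
B-E (2): add. Components now {A,B,C,E} {D}
C-E (7): skip — C and E already connected.
B-D (8): add. Components now {A,B,C,D,E}
The 2nd edge added is B-C.

B-C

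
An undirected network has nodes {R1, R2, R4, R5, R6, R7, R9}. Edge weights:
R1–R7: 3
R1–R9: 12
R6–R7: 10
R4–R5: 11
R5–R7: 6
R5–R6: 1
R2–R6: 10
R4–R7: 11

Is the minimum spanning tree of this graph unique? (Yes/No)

No

Kruskal's algorithm — process edges by increasing weight (ties by edge label):
R5–R6 (1): add. Components now {R9} {R4} {R7} {R2} {R1} {R5,R6}
R1–R7 (3): add. Components now {R9} {R4} {R1,R7} {R2} {R5,R6}
R5–R7 (6): add. Components now {R9} {R4} {R1,R5,R6,R7} {R2}
R2–R6 (10): add. Components now {R9} {R4} {R1,R2,R5,R6,R7}
R6–R7 (10): skip — R7 and R6 already connected.
R4–R5 (11): add. Components now {R9} {R1,R2,R4,R5,R6,R7}
R4–R7 (11): skip — R4 and R7 already connected.
R1–R9 (12): add. Components now {R1,R2,R4,R5,R6,R7,R9}
Non-tree edge R4–R7 has weight 11, equal to the heaviest edge on its tree cycle — swapping gives another MST of the same weight. Not unique.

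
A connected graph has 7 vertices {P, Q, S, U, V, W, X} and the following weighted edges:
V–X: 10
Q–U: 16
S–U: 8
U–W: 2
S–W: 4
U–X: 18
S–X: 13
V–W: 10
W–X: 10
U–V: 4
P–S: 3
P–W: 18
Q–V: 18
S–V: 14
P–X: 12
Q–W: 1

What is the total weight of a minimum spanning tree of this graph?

Prim's algorithm from S:
Step 1: cheapest edge leaving the tree is P–S (3); add P.
Step 2: cheapest edge leaving the tree is S–W (4); add W.
Step 3: cheapest edge leaving the tree is Q–W (1); add Q.
Step 4: cheapest edge leaving the tree is U–W (2); add U.
Step 5: cheapest edge leaving the tree is U–V (4); add V.
Step 6: cheapest edge leaving the tree is V–X (10); add X.
MST edges: P–S, S–W, Q–W, U–W, U–V, V–X; total weight 3+4+1+2+4+10 = 24.

24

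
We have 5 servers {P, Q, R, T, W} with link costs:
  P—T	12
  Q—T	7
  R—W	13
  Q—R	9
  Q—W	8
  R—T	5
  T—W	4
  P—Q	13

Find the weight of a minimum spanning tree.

28

Kruskal: consider edges lightest-first.
T—W (4): add. Components now {P} {T,W} {R} {Q}
R—T (5): add. Components now {P} {R,T,W} {Q}
Q—T (7): add. Components now {P} {Q,R,T,W}
Q—W (8): skip — W and Q already connected.
Q—R (9): skip — R and Q already connected.
P—T (12): add. Components now {P,Q,R,T,W}
MST edges: T—W, R—T, Q—T, P—T; total weight 4+5+7+12 = 28.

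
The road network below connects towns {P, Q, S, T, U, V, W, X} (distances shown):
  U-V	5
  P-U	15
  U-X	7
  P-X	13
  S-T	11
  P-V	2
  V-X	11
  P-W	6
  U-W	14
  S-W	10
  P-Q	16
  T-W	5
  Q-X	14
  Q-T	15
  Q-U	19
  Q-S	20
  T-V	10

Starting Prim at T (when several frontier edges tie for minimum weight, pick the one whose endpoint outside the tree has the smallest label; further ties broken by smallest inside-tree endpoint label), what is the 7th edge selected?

Prim's algorithm from T:
Step 1: cheapest edge leaving the tree is T-W (5); add W.
Step 2: cheapest edge leaving the tree is P-W (6); add P.
Step 3: cheapest edge leaving the tree is P-V (2); add V.
Step 4: cheapest edge leaving the tree is U-V (5); add U.
Step 5: cheapest edge leaving the tree is U-X (7); add X.
Step 6: cheapest edge leaving the tree is S-W (10); add S.
Step 7: cheapest edge leaving the tree is Q-X (14); add Q.
The 7th edge added is Q-X.

Q-X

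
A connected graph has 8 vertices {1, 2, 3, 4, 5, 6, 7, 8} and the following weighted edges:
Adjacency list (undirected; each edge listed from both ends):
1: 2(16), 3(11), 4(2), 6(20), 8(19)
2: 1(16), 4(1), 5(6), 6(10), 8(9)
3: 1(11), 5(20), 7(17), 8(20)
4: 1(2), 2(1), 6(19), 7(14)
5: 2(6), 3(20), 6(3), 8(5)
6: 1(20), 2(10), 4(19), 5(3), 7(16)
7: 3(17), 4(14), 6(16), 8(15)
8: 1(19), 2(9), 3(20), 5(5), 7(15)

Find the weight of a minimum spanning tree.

Kruskal's algorithm — process edges by increasing weight (ties by edge label):
2 4 (1): add — endpoints in different components.
1 4 (2): add — endpoints in different components.
5 6 (3): add — endpoints in different components.
5 8 (5): add — endpoints in different components.
2 5 (6): add — endpoints in different components.
2 8 (9): skip — 2 and 8 already connected.
2 6 (10): skip — 2 and 6 already connected.
1 3 (11): add — endpoints in different components.
4 7 (14): add — endpoints in different components.
MST edges: 2 4, 1 4, 5 6, 5 8, 2 5, 1 3, 4 7; total weight 1+2+3+5+6+11+14 = 42.

42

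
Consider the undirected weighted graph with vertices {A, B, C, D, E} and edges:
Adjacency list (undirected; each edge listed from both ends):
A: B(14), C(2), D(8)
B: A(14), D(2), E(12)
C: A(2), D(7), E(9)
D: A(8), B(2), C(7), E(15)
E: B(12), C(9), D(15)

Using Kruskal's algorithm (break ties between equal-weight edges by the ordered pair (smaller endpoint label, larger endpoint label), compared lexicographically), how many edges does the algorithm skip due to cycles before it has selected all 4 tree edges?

Kruskal's algorithm — process edges by increasing weight (ties by edge label):
A C (2): add — endpoints in different components.
B D (2): add — endpoints in different components.
C D (7): add — endpoints in different components.
A D (8): skip — A and D already connected.
C E (9): add — endpoints in different components.
Edges rejected before the tree was complete: 1.

1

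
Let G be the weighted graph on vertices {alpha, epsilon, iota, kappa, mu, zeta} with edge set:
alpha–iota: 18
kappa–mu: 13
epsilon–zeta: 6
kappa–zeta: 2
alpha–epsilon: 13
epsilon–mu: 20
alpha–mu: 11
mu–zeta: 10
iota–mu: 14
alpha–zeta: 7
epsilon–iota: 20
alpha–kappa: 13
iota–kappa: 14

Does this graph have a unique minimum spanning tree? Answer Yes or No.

Kruskal: consider edges lightest-first.
kappa–zeta (2): add. Components now {alpha} {kappa,zeta} {iota} {epsilon} {mu}
epsilon–zeta (6): add. Components now {alpha} {epsilon,kappa,zeta} {iota} {mu}
alpha–zeta (7): add. Components now {alpha,epsilon,kappa,zeta} {iota} {mu}
mu–zeta (10): add. Components now {alpha,epsilon,kappa,mu,zeta} {iota}
alpha–mu (11): skip — alpha and mu already connected.
alpha–epsilon (13): skip — alpha and epsilon already connected.
alpha–kappa (13): skip — alpha and kappa already connected.
kappa–mu (13): skip — kappa and mu already connected.
iota–kappa (14): add. Components now {alpha,epsilon,iota,kappa,mu,zeta}
Non-tree edge iota–mu has weight 14, equal to the heaviest edge on its tree cycle — swapping gives another MST of the same weight. Not unique.

No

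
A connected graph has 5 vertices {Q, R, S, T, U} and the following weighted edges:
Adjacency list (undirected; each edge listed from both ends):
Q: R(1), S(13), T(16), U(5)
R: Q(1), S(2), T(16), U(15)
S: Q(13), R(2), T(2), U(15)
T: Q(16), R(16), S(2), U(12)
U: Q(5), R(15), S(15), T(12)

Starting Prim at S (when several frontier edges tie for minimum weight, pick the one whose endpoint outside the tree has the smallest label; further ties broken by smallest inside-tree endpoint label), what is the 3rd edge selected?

S-T

Grow the tree from S using Prim:
Step 1: cheapest edge leaving the tree is R—S (2); add R.
Step 2: cheapest edge leaving the tree is Q—R (1); add Q.
Step 3: cheapest edge leaving the tree is S—T (2); add T.
Step 4: cheapest edge leaving the tree is Q—U (5); add U.
The 3rd edge added is S—T.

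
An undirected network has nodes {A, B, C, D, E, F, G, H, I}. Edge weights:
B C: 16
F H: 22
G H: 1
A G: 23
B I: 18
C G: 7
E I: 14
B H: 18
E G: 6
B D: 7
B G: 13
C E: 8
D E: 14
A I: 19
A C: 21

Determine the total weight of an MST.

89

Kruskal: consider edges lightest-first.
G H (1): add — endpoints in different components.
E G (6): add — endpoints in different components.
B D (7): add — endpoints in different components.
C G (7): add — endpoints in different components.
C E (8): skip — C and E already connected.
B G (13): add — endpoints in different components.
D E (14): skip — D and E already connected.
E I (14): add — endpoints in different components.
B C (16): skip — B and C already connected.
B H (18): skip — B and H already connected.
B I (18): skip — B and I already connected.
A I (19): add — endpoints in different components.
A C (21): skip — A and C already connected.
F H (22): add — endpoints in different components.
MST edges: G H, E G, B D, C G, B G, E I, A I, F H; total weight 1+6+7+7+13+14+19+22 = 89.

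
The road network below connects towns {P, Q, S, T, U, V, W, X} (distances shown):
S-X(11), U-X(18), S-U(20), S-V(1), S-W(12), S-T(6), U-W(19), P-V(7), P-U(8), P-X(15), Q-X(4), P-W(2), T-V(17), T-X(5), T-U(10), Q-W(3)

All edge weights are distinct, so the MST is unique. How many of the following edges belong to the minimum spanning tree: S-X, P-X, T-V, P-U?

Sort edges by weight, then run Kruskal:
S-V (1): add — endpoints in different components.
P-W (2): add — endpoints in different components.
Q-W (3): add — endpoints in different components.
Q-X (4): add — endpoints in different components.
T-X (5): add — endpoints in different components.
S-T (6): add — endpoints in different components.
P-V (7): skip — P and V already connected.
P-U (8): add — endpoints in different components.
MST edge set: {S-V, P-W, Q-W, Q-X, T-X, S-T, P-U}.
Of the listed edges, {P-U} are in the MST → 1.

1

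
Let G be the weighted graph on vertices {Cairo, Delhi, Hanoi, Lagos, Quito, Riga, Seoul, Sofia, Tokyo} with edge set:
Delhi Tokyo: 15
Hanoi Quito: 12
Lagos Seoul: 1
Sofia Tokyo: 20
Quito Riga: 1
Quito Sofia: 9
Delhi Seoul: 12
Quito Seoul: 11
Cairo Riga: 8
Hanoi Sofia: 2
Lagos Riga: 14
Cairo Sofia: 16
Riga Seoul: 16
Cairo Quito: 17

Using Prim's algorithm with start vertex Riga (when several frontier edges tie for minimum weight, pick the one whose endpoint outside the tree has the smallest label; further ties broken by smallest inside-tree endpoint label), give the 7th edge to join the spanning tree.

Grow the tree from Riga using Prim:
Step 1: cheapest edge leaving the tree is Quito Riga (1); add Quito.
Step 2: cheapest edge leaving the tree is Cairo Riga (8); add Cairo.
Step 3: cheapest edge leaving the tree is Quito Sofia (9); add Sofia.
Step 4: cheapest edge leaving the tree is Hanoi Sofia (2); add Hanoi.
Step 5: cheapest edge leaving the tree is Quito Seoul (11); add Seoul.
Step 6: cheapest edge leaving the tree is Lagos Seoul (1); add Lagos.
Step 7: cheapest edge leaving the tree is Delhi Seoul (12); add Delhi.
Step 8: cheapest edge leaving the tree is Delhi Tokyo (15); add Tokyo.
The 7th edge added is Delhi Seoul.

Delhi-Seoul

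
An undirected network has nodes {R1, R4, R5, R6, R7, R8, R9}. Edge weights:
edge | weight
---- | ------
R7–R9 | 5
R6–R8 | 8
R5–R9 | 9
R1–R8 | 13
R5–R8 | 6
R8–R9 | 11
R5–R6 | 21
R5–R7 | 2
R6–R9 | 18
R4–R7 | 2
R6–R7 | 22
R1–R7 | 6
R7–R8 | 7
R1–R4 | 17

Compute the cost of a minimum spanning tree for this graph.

29

Prim's algorithm from R1:
Step 1: cheapest edge leaving the tree is R1–R7 (6); add R7.
Step 2: cheapest edge leaving the tree is R4–R7 (2); add R4.
Step 3: cheapest edge leaving the tree is R5–R7 (2); add R5.
Step 4: cheapest edge leaving the tree is R7–R9 (5); add R9.
Step 5: cheapest edge leaving the tree is R5–R8 (6); add R8.
Step 6: cheapest edge leaving the tree is R6–R8 (8); add R6.
MST edges: R1–R7, R4–R7, R5–R7, R7–R9, R5–R8, R6–R8; total weight 6+2+2+5+6+8 = 29.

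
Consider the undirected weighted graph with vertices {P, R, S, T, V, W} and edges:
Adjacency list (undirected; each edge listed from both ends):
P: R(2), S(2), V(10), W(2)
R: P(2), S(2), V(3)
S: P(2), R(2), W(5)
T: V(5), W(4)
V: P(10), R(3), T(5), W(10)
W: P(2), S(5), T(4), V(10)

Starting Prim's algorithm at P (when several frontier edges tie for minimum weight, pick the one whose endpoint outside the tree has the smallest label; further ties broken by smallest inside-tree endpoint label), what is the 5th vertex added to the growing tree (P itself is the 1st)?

V

Grow the tree from P using Prim:
Step 1: frontier [P–R 2, P–S 2, P–W 2, P–V 10] → take P–R (2); add R.
Step 2: frontier [P–S 2, P–W 2, P–V 10, R–S 2, R–V 3] → take P–S (2); add S.
Step 3: frontier [P–W 2, P–V 10, R–V 3, S–W 5] → take P–W (2); add W.
Step 4: frontier [P–V 10, R–V 3, T–W 4, V–W 10] → take R–V (3); add V.
Step 5: frontier [T–V 5, T–W 4] → take T–W (4); add T.
Vertex order: P, R, S, W, V, T. The 5th vertex is V.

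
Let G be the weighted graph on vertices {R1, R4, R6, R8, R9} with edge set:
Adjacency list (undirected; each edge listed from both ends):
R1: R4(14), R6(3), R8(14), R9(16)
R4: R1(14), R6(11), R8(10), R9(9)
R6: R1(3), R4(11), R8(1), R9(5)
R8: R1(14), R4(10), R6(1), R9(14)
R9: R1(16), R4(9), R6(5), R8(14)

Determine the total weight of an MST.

18

Prim's algorithm from R8:
Step 1: frontier [R6—R8 1, R4—R8 10, R1—R8 14, R8—R9 14] → take R6—R8 (1); add R6.
Step 2: frontier [R1—R6 3, R6—R9 5, R4—R6 11, R4—R8 10, R1—R8 14, R8—R9 14] → take R1—R6 (3); add R1.
Step 3: frontier [R1—R4 14, R1—R9 16, R6—R9 5, R4—R6 11, R4—R8 10, R8—R9 14] → take R6—R9 (5); add R9.
Step 4: frontier [R1—R4 14, R4—R6 11, R4—R8 10, R4—R9 9] → take R4—R9 (9); add R4.
MST edges: R6—R8, R1—R6, R6—R9, R4—R9; total weight 1+3+5+9 = 18.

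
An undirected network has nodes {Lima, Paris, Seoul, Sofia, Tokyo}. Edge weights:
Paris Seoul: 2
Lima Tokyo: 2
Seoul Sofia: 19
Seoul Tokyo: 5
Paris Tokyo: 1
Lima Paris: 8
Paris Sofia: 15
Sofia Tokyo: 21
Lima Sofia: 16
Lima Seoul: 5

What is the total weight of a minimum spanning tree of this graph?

20

Kruskal: consider edges lightest-first.
Paris Tokyo (1): add — endpoints in different components.
Lima Tokyo (2): add — endpoints in different components.
Paris Seoul (2): add — endpoints in different components.
Lima Seoul (5): skip — Lima and Seoul already connected.
Seoul Tokyo (5): skip — Tokyo and Seoul already connected.
Lima Paris (8): skip — Lima and Paris already connected.
Paris Sofia (15): add — endpoints in different components.
MST edges: Paris Tokyo, Lima Tokyo, Paris Seoul, Paris Sofia; total weight 1+2+2+15 = 20.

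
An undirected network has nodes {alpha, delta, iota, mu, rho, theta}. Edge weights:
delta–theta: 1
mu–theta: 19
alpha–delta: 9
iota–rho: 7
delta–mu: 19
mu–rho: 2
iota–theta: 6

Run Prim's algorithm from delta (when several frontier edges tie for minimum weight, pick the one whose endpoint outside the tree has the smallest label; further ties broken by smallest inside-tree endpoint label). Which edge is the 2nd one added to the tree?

Prim's algorithm from delta:
Step 1: cheapest edge leaving the tree is delta–theta (1); add theta.
Step 2: cheapest edge leaving the tree is iota–theta (6); add iota.
Step 3: cheapest edge leaving the tree is iota–rho (7); add rho.
Step 4: cheapest edge leaving the tree is mu–rho (2); add mu.
Step 5: cheapest edge leaving the tree is alpha–delta (9); add alpha.
The 2nd edge added is iota–theta.

iota-theta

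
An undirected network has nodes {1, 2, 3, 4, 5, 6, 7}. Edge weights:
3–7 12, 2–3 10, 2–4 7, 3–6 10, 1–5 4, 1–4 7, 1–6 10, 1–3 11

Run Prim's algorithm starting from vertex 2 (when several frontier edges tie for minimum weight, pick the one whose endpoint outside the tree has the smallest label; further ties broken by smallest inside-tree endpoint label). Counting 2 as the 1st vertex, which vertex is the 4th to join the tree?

Prim's algorithm from 2:
Step 1: frontier [2–4 7, 2–3 10] → take 2–4 (7); add 4.
Step 2: frontier [2–3 10, 1–4 7] → take 1–4 (7); add 1.
Step 3: frontier [1–5 4, 1–6 10, 1–3 11, 2–3 10] → take 1–5 (4); add 5.
Step 4: frontier [1–6 10, 1–3 11, 2–3 10] → take 2–3 (10); add 3.
Step 5: frontier [1–6 10, 3–6 10, 3–7 12] → take 1–6 (10); add 6.
Step 6: frontier [3–7 12] → take 3–7 (12); add 7.
Vertex order: 2, 4, 1, 5, 3, 6, 7. The 4th vertex is 5.

5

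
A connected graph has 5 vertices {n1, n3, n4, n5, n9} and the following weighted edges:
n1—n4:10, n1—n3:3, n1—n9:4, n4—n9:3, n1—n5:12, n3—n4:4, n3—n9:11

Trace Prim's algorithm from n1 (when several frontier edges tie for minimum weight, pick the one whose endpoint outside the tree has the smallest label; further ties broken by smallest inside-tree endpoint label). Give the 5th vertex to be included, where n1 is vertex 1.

n5

Grow the tree from n1 using Prim:
Step 1: frontier [n1—n3 3, n1—n9 4, n1—n4 10, n1—n5 12] → take n1—n3 (3); add n3.
Step 2: frontier [n1—n9 4, n1—n4 10, n1—n5 12, n3—n4 4, n3—n9 11] → take n3—n4 (4); add n4.
Step 3: frontier [n1—n9 4, n1—n5 12, n3—n9 11, n4—n9 3] → take n4—n9 (3); add n9.
Step 4: frontier [n1—n5 12] → take n1—n5 (12); add n5.
Vertex order: n1, n3, n4, n9, n5. The 5th vertex is n5.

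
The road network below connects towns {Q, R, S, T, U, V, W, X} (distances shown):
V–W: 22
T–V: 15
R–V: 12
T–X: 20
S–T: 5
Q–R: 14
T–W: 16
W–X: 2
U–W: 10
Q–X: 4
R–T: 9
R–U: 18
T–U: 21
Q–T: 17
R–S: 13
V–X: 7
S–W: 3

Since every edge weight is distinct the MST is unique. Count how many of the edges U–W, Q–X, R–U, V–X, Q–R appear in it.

3

Kruskal's algorithm — process edges by increasing weight (ties by edge label):
W–X (2): add — endpoints in different components.
S–W (3): add — endpoints in different components.
Q–X (4): add — endpoints in different components.
S–T (5): add — endpoints in different components.
V–X (7): add — endpoints in different components.
R–T (9): add — endpoints in different components.
U–W (10): add — endpoints in different components.
MST edge set: {W–X, S–W, Q–X, S–T, V–X, R–T, U–W}.
Of the listed edges, {U–W, Q–X, V–X} are in the MST → 3.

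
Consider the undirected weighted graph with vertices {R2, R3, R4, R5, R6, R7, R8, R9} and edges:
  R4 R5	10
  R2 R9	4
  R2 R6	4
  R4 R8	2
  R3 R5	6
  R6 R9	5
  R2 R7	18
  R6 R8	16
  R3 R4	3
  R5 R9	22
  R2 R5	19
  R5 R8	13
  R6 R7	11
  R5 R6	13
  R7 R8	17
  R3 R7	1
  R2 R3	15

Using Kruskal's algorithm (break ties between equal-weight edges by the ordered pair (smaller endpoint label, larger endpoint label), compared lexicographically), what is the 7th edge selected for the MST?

Sort edges by weight, then run Kruskal:
R3 R7 (1): add — endpoints in different components.
R4 R8 (2): add — endpoints in different components.
R3 R4 (3): add — endpoints in different components.
R2 R6 (4): add — endpoints in different components.
R2 R9 (4): add — endpoints in different components.
R6 R9 (5): skip — R6 and R9 already connected.
R3 R5 (6): add — endpoints in different components.
R4 R5 (10): skip — R4 and R5 already connected.
R6 R7 (11): add — endpoints in different components.
The 7th edge added is R6 R7.

R6-R7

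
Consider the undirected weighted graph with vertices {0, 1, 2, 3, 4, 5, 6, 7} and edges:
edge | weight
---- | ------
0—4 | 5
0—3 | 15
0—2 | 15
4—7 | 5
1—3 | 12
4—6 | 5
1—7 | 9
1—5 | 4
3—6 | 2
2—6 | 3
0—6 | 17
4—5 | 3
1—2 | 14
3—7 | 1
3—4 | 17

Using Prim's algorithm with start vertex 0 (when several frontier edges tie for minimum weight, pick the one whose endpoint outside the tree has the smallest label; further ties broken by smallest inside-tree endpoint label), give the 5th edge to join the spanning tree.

3-6

Prim, starting at 0.
Step 1: cheapest edge leaving the tree is 0—4 (5); add 4.
Step 2: cheapest edge leaving the tree is 4—5 (3); add 5.
Step 3: cheapest edge leaving the tree is 1—5 (4); add 1.
Step 4: cheapest edge leaving the tree is 4—6 (5); add 6.
Step 5: cheapest edge leaving the tree is 3—6 (2); add 3.
Step 6: cheapest edge leaving the tree is 3—7 (1); add 7.
Step 7: cheapest edge leaving the tree is 2—6 (3); add 2.
The 5th edge added is 3—6.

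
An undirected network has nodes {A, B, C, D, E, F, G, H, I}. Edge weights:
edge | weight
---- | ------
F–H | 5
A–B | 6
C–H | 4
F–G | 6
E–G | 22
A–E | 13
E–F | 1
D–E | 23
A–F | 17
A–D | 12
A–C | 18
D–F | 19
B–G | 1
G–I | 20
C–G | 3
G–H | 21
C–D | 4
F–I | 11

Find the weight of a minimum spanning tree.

Sort edges by weight, then run Kruskal:
B–G (1): add — endpoints in different components.
E–F (1): add — endpoints in different components.
C–G (3): add — endpoints in different components.
C–D (4): add — endpoints in different components.
C–H (4): add — endpoints in different components.
F–H (5): add — endpoints in different components.
A–B (6): add — endpoints in different components.
F–G (6): skip — F and G already connected.
F–I (11): add — endpoints in different components.
MST edges: B–G, E–F, C–G, C–D, C–H, F–H, A–B, F–I; total weight 1+1+3+4+4+5+6+11 = 35.

35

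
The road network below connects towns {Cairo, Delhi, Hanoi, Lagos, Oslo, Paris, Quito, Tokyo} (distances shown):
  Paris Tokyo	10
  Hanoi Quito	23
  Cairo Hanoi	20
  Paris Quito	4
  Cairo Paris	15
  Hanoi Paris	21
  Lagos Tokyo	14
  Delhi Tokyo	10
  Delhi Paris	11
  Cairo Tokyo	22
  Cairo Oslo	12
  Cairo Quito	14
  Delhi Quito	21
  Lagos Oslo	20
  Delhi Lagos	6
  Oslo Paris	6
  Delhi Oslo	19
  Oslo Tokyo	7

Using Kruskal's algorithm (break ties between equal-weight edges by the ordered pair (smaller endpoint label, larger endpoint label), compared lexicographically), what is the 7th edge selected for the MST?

Kruskal: consider edges lightest-first.
Paris Quito (4): add — endpoints in different components.
Delhi Lagos (6): add — endpoints in different components.
Oslo Paris (6): add — endpoints in different components.
Oslo Tokyo (7): add — endpoints in different components.
Delhi Tokyo (10): add — endpoints in different components.
Paris Tokyo (10): skip — Tokyo and Paris already connected.
Delhi Paris (11): skip — Delhi and Paris already connected.
Cairo Oslo (12): add — endpoints in different components.
Cairo Quito (14): skip — Cairo and Quito already connected.
Lagos Tokyo (14): skip — Tokyo and Lagos already connected.
Cairo Paris (15): skip — Cairo and Paris already connected.
Delhi Oslo (19): skip — Delhi and Oslo already connected.
Cairo Hanoi (20): add — endpoints in different components.
The 7th edge added is Cairo Hanoi.

Cairo-Hanoi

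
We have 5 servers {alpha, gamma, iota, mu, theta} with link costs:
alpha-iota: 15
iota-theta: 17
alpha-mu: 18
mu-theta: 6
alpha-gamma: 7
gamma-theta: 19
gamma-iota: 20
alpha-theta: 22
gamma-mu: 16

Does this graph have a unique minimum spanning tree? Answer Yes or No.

Kruskal's algorithm — process edges by increasing weight (ties by edge label):
mu-theta (6): add — endpoints in different components.
alpha-gamma (7): add — endpoints in different components.
alpha-iota (15): add — endpoints in different components.
gamma-mu (16): add — endpoints in different components.
Every non-tree edge has weight strictly greater than the heaviest edge on the tree path between its endpoints, so the MST is unique.

Yes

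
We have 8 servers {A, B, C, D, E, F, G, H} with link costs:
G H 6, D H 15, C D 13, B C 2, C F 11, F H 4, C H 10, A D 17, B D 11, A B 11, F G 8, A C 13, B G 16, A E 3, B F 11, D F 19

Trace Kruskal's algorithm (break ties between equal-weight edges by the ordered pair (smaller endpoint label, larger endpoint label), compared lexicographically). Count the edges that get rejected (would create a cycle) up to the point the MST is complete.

Kruskal: consider edges lightest-first.
B C (2): add — endpoints in different components.
A E (3): add — endpoints in different components.
F H (4): add — endpoints in different components.
G H (6): add — endpoints in different components.
F G (8): skip — F and G already connected.
C H (10): add — endpoints in different components.
A B (11): add — endpoints in different components.
B D (11): add — endpoints in different components.
Edges rejected before the tree was complete: 1.

1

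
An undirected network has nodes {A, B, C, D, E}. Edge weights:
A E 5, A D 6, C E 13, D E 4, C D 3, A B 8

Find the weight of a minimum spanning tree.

20

Prim, starting at C.
Step 1: frontier [C D 3, C E 13] → take C D (3); add D.
Step 2: frontier [C E 13, D E 4, A D 6] → take D E (4); add E.
Step 3: frontier [A D 6, A E 5] → take A E (5); add A.
Step 4: frontier [A B 8] → take A B (8); add B.
MST edges: C D, D E, A E, A B; total weight 3+4+5+8 = 20.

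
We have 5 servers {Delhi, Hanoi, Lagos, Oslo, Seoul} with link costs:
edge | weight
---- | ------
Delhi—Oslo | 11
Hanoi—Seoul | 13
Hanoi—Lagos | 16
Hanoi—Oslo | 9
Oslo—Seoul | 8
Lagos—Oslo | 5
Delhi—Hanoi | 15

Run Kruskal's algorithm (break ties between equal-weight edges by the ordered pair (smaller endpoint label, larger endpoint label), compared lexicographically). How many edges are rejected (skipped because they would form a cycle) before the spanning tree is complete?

0

Kruskal's algorithm — process edges by increasing weight (ties by edge label):
Lagos—Oslo (5): add. Components now {Lagos,Oslo} {Hanoi} {Seoul} {Delhi}
Oslo—Seoul (8): add. Components now {Lagos,Oslo,Seoul} {Hanoi} {Delhi}
Hanoi—Oslo (9): add. Components now {Hanoi,Lagos,Oslo,Seoul} {Delhi}
Delhi—Oslo (11): add. Components now {Delhi,Hanoi,Lagos,Oslo,Seoul}
Edges rejected before the tree was complete: 0.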